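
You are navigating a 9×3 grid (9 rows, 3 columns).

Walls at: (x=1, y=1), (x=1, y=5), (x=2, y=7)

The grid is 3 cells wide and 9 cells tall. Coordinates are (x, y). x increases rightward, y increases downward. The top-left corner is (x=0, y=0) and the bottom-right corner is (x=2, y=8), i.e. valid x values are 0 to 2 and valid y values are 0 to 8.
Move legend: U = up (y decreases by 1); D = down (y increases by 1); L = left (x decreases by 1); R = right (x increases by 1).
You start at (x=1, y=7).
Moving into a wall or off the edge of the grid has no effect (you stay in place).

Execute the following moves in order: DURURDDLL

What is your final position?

Answer: Final position: (x=0, y=6)

Derivation:
Start: (x=1, y=7)
  D (down): (x=1, y=7) -> (x=1, y=8)
  U (up): (x=1, y=8) -> (x=1, y=7)
  R (right): blocked, stay at (x=1, y=7)
  U (up): (x=1, y=7) -> (x=1, y=6)
  R (right): (x=1, y=6) -> (x=2, y=6)
  D (down): blocked, stay at (x=2, y=6)
  D (down): blocked, stay at (x=2, y=6)
  L (left): (x=2, y=6) -> (x=1, y=6)
  L (left): (x=1, y=6) -> (x=0, y=6)
Final: (x=0, y=6)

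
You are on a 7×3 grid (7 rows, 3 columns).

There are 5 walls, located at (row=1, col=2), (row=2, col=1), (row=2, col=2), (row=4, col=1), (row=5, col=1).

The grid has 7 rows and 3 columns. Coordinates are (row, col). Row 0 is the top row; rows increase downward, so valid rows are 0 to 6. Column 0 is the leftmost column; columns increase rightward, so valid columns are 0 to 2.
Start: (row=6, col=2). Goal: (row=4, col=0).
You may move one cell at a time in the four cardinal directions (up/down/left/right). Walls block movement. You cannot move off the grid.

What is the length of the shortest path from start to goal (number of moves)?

Answer: Shortest path length: 4

Derivation:
BFS from (row=6, col=2) until reaching (row=4, col=0):
  Distance 0: (row=6, col=2)
  Distance 1: (row=5, col=2), (row=6, col=1)
  Distance 2: (row=4, col=2), (row=6, col=0)
  Distance 3: (row=3, col=2), (row=5, col=0)
  Distance 4: (row=3, col=1), (row=4, col=0)  <- goal reached here
One shortest path (4 moves): (row=6, col=2) -> (row=6, col=1) -> (row=6, col=0) -> (row=5, col=0) -> (row=4, col=0)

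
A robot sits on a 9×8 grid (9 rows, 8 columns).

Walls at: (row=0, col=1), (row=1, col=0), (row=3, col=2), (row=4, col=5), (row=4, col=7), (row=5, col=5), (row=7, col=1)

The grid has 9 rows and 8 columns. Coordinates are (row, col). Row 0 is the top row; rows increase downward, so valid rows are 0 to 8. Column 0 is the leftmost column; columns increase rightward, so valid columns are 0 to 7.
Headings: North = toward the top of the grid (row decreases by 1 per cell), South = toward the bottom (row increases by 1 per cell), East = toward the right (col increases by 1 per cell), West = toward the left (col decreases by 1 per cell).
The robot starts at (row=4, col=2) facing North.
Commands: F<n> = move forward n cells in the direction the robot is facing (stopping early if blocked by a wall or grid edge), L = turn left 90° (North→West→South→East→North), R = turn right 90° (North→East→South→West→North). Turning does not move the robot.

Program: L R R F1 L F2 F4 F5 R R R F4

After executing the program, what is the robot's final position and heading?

Start: (row=4, col=2), facing North
  L: turn left, now facing West
  R: turn right, now facing North
  R: turn right, now facing East
  F1: move forward 1, now at (row=4, col=3)
  L: turn left, now facing North
  F2: move forward 2, now at (row=2, col=3)
  F4: move forward 2/4 (blocked), now at (row=0, col=3)
  F5: move forward 0/5 (blocked), now at (row=0, col=3)
  R: turn right, now facing East
  R: turn right, now facing South
  R: turn right, now facing West
  F4: move forward 1/4 (blocked), now at (row=0, col=2)
Final: (row=0, col=2), facing West

Answer: Final position: (row=0, col=2), facing West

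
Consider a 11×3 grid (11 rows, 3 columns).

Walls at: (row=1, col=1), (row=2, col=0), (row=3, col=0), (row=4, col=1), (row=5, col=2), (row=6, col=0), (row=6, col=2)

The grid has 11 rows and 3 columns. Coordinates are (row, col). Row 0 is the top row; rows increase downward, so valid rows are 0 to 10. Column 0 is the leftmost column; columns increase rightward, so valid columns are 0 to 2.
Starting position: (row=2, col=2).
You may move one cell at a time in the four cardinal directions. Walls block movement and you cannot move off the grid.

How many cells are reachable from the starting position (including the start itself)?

BFS flood-fill from (row=2, col=2):
  Distance 0: (row=2, col=2)
  Distance 1: (row=1, col=2), (row=2, col=1), (row=3, col=2)
  Distance 2: (row=0, col=2), (row=3, col=1), (row=4, col=2)
  Distance 3: (row=0, col=1)
  Distance 4: (row=0, col=0)
  Distance 5: (row=1, col=0)
Total reachable: 10 (grid has 26 open cells total)

Answer: Reachable cells: 10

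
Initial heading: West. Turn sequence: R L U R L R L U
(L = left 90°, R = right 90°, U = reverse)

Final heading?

Start: West
  R (right (90° clockwise)) -> North
  L (left (90° counter-clockwise)) -> West
  U (U-turn (180°)) -> East
  R (right (90° clockwise)) -> South
  L (left (90° counter-clockwise)) -> East
  R (right (90° clockwise)) -> South
  L (left (90° counter-clockwise)) -> East
  U (U-turn (180°)) -> West
Final: West

Answer: Final heading: West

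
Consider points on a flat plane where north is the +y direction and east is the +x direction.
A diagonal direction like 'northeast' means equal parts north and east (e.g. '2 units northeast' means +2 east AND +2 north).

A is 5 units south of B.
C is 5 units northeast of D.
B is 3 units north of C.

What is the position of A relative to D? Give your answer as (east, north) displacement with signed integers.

Answer: A is at (east=5, north=3) relative to D.

Derivation:
Place D at the origin (east=0, north=0).
  C is 5 units northeast of D: delta (east=+5, north=+5); C at (east=5, north=5).
  B is 3 units north of C: delta (east=+0, north=+3); B at (east=5, north=8).
  A is 5 units south of B: delta (east=+0, north=-5); A at (east=5, north=3).
Therefore A relative to D: (east=5, north=3).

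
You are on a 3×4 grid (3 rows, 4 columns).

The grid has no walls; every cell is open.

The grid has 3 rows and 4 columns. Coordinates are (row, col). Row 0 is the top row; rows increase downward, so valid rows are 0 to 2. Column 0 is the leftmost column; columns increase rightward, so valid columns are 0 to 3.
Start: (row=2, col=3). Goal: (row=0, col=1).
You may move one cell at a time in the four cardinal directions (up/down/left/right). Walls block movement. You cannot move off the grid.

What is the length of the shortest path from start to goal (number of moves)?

Answer: Shortest path length: 4

Derivation:
BFS from (row=2, col=3) until reaching (row=0, col=1):
  Distance 0: (row=2, col=3)
  Distance 1: (row=1, col=3), (row=2, col=2)
  Distance 2: (row=0, col=3), (row=1, col=2), (row=2, col=1)
  Distance 3: (row=0, col=2), (row=1, col=1), (row=2, col=0)
  Distance 4: (row=0, col=1), (row=1, col=0)  <- goal reached here
One shortest path (4 moves): (row=2, col=3) -> (row=2, col=2) -> (row=2, col=1) -> (row=1, col=1) -> (row=0, col=1)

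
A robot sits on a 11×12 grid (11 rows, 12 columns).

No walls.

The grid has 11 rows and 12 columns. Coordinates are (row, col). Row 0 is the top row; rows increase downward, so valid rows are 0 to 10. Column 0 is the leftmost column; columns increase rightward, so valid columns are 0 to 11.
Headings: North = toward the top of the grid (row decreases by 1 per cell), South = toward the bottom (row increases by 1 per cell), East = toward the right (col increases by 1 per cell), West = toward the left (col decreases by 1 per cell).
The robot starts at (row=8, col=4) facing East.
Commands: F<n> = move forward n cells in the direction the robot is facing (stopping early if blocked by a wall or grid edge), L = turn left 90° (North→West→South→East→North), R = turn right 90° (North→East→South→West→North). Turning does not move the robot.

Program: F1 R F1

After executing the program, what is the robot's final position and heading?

Answer: Final position: (row=9, col=5), facing South

Derivation:
Start: (row=8, col=4), facing East
  F1: move forward 1, now at (row=8, col=5)
  R: turn right, now facing South
  F1: move forward 1, now at (row=9, col=5)
Final: (row=9, col=5), facing South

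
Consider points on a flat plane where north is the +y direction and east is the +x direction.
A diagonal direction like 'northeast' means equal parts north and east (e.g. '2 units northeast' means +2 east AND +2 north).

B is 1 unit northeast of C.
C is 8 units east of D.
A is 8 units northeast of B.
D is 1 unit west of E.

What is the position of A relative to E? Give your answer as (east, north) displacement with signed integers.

Answer: A is at (east=16, north=9) relative to E.

Derivation:
Place E at the origin (east=0, north=0).
  D is 1 unit west of E: delta (east=-1, north=+0); D at (east=-1, north=0).
  C is 8 units east of D: delta (east=+8, north=+0); C at (east=7, north=0).
  B is 1 unit northeast of C: delta (east=+1, north=+1); B at (east=8, north=1).
  A is 8 units northeast of B: delta (east=+8, north=+8); A at (east=16, north=9).
Therefore A relative to E: (east=16, north=9).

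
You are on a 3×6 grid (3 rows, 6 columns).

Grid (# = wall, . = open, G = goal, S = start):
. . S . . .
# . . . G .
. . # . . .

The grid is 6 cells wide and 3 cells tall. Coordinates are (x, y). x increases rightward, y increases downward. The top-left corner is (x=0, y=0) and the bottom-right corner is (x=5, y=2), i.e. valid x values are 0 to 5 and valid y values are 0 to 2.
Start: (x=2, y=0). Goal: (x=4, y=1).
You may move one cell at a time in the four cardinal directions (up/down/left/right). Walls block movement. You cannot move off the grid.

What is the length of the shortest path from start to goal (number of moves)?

Answer: Shortest path length: 3

Derivation:
BFS from (x=2, y=0) until reaching (x=4, y=1):
  Distance 0: (x=2, y=0)
  Distance 1: (x=1, y=0), (x=3, y=0), (x=2, y=1)
  Distance 2: (x=0, y=0), (x=4, y=0), (x=1, y=1), (x=3, y=1)
  Distance 3: (x=5, y=0), (x=4, y=1), (x=1, y=2), (x=3, y=2)  <- goal reached here
One shortest path (3 moves): (x=2, y=0) -> (x=3, y=0) -> (x=4, y=0) -> (x=4, y=1)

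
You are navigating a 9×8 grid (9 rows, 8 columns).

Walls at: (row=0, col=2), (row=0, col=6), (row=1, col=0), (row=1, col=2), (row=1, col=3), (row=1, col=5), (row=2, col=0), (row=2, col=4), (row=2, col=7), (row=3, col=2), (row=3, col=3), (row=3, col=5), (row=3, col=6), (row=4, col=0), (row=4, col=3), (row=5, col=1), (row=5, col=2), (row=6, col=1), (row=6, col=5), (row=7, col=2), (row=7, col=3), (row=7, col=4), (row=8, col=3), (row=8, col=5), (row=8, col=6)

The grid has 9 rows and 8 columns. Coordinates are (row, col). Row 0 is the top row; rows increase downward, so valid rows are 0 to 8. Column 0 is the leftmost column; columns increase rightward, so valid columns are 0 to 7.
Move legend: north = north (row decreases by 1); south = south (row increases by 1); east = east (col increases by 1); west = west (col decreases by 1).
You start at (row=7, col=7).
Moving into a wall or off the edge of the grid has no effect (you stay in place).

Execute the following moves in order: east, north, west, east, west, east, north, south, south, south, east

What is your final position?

Answer: Final position: (row=8, col=7)

Derivation:
Start: (row=7, col=7)
  east (east): blocked, stay at (row=7, col=7)
  north (north): (row=7, col=7) -> (row=6, col=7)
  west (west): (row=6, col=7) -> (row=6, col=6)
  east (east): (row=6, col=6) -> (row=6, col=7)
  west (west): (row=6, col=7) -> (row=6, col=6)
  east (east): (row=6, col=6) -> (row=6, col=7)
  north (north): (row=6, col=7) -> (row=5, col=7)
  south (south): (row=5, col=7) -> (row=6, col=7)
  south (south): (row=6, col=7) -> (row=7, col=7)
  south (south): (row=7, col=7) -> (row=8, col=7)
  east (east): blocked, stay at (row=8, col=7)
Final: (row=8, col=7)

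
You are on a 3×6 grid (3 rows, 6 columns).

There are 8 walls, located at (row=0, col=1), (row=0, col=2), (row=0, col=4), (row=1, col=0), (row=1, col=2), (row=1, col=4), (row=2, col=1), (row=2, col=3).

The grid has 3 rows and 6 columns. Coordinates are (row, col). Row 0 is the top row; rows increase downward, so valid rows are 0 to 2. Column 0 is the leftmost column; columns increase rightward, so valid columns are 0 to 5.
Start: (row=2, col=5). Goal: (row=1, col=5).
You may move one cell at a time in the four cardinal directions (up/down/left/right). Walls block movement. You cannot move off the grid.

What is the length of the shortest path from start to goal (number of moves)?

Answer: Shortest path length: 1

Derivation:
BFS from (row=2, col=5) until reaching (row=1, col=5):
  Distance 0: (row=2, col=5)
  Distance 1: (row=1, col=5), (row=2, col=4)  <- goal reached here
One shortest path (1 moves): (row=2, col=5) -> (row=1, col=5)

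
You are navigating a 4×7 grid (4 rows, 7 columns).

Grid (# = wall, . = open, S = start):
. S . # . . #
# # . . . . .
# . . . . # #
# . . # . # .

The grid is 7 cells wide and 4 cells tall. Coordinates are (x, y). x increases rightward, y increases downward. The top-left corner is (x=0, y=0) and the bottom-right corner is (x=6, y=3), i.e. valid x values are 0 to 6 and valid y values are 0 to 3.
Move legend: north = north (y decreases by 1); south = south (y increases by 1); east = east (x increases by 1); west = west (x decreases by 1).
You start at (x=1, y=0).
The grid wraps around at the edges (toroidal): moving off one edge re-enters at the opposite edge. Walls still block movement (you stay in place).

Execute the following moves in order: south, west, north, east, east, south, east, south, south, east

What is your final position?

Answer: Final position: (x=4, y=2)

Derivation:
Start: (x=1, y=0)
  south (south): blocked, stay at (x=1, y=0)
  west (west): (x=1, y=0) -> (x=0, y=0)
  north (north): blocked, stay at (x=0, y=0)
  east (east): (x=0, y=0) -> (x=1, y=0)
  east (east): (x=1, y=0) -> (x=2, y=0)
  south (south): (x=2, y=0) -> (x=2, y=1)
  east (east): (x=2, y=1) -> (x=3, y=1)
  south (south): (x=3, y=1) -> (x=3, y=2)
  south (south): blocked, stay at (x=3, y=2)
  east (east): (x=3, y=2) -> (x=4, y=2)
Final: (x=4, y=2)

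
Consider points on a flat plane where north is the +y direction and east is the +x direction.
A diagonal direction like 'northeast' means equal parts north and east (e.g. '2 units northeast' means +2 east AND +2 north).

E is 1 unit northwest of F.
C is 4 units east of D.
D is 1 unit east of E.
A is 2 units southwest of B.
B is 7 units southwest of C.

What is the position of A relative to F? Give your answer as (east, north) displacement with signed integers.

Answer: A is at (east=-5, north=-8) relative to F.

Derivation:
Place F at the origin (east=0, north=0).
  E is 1 unit northwest of F: delta (east=-1, north=+1); E at (east=-1, north=1).
  D is 1 unit east of E: delta (east=+1, north=+0); D at (east=0, north=1).
  C is 4 units east of D: delta (east=+4, north=+0); C at (east=4, north=1).
  B is 7 units southwest of C: delta (east=-7, north=-7); B at (east=-3, north=-6).
  A is 2 units southwest of B: delta (east=-2, north=-2); A at (east=-5, north=-8).
Therefore A relative to F: (east=-5, north=-8).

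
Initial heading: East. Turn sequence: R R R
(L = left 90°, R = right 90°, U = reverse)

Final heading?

Start: East
  R (right (90° clockwise)) -> South
  R (right (90° clockwise)) -> West
  R (right (90° clockwise)) -> North
Final: North

Answer: Final heading: North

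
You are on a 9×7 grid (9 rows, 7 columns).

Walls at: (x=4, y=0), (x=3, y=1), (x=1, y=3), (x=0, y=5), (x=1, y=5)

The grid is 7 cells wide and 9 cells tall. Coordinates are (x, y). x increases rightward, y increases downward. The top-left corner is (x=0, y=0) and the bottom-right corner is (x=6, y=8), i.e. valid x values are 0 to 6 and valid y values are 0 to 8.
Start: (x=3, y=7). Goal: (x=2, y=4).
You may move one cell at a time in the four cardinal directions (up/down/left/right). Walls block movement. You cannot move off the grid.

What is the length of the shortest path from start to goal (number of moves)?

BFS from (x=3, y=7) until reaching (x=2, y=4):
  Distance 0: (x=3, y=7)
  Distance 1: (x=3, y=6), (x=2, y=7), (x=4, y=7), (x=3, y=8)
  Distance 2: (x=3, y=5), (x=2, y=6), (x=4, y=6), (x=1, y=7), (x=5, y=7), (x=2, y=8), (x=4, y=8)
  Distance 3: (x=3, y=4), (x=2, y=5), (x=4, y=5), (x=1, y=6), (x=5, y=6), (x=0, y=7), (x=6, y=7), (x=1, y=8), (x=5, y=8)
  Distance 4: (x=3, y=3), (x=2, y=4), (x=4, y=4), (x=5, y=5), (x=0, y=6), (x=6, y=6), (x=0, y=8), (x=6, y=8)  <- goal reached here
One shortest path (4 moves): (x=3, y=7) -> (x=2, y=7) -> (x=2, y=6) -> (x=2, y=5) -> (x=2, y=4)

Answer: Shortest path length: 4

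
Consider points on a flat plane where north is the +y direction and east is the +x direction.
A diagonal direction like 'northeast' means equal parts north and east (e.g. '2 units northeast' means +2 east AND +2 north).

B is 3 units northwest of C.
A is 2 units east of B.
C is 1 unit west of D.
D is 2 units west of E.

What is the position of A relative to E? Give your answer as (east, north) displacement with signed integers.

Place E at the origin (east=0, north=0).
  D is 2 units west of E: delta (east=-2, north=+0); D at (east=-2, north=0).
  C is 1 unit west of D: delta (east=-1, north=+0); C at (east=-3, north=0).
  B is 3 units northwest of C: delta (east=-3, north=+3); B at (east=-6, north=3).
  A is 2 units east of B: delta (east=+2, north=+0); A at (east=-4, north=3).
Therefore A relative to E: (east=-4, north=3).

Answer: A is at (east=-4, north=3) relative to E.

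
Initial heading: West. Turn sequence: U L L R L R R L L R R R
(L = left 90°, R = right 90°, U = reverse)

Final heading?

Start: West
  U (U-turn (180°)) -> East
  L (left (90° counter-clockwise)) -> North
  L (left (90° counter-clockwise)) -> West
  R (right (90° clockwise)) -> North
  L (left (90° counter-clockwise)) -> West
  R (right (90° clockwise)) -> North
  R (right (90° clockwise)) -> East
  L (left (90° counter-clockwise)) -> North
  L (left (90° counter-clockwise)) -> West
  R (right (90° clockwise)) -> North
  R (right (90° clockwise)) -> East
  R (right (90° clockwise)) -> South
Final: South

Answer: Final heading: South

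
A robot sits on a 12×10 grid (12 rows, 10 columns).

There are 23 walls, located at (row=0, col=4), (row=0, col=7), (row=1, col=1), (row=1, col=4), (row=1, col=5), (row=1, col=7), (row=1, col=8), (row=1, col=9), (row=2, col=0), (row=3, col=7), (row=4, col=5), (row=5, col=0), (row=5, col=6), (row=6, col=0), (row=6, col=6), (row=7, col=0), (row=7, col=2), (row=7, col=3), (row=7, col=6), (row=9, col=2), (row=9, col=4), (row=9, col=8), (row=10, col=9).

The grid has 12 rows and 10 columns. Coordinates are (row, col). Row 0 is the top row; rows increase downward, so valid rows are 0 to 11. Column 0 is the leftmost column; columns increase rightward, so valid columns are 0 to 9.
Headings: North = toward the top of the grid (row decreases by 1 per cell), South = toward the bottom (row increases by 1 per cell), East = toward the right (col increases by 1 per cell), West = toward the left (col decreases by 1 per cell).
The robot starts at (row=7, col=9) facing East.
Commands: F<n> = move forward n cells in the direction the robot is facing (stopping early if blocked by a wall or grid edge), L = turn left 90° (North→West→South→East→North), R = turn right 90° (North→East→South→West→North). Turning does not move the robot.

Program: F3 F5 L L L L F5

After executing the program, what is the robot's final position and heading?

Start: (row=7, col=9), facing East
  F3: move forward 0/3 (blocked), now at (row=7, col=9)
  F5: move forward 0/5 (blocked), now at (row=7, col=9)
  L: turn left, now facing North
  L: turn left, now facing West
  L: turn left, now facing South
  L: turn left, now facing East
  F5: move forward 0/5 (blocked), now at (row=7, col=9)
Final: (row=7, col=9), facing East

Answer: Final position: (row=7, col=9), facing East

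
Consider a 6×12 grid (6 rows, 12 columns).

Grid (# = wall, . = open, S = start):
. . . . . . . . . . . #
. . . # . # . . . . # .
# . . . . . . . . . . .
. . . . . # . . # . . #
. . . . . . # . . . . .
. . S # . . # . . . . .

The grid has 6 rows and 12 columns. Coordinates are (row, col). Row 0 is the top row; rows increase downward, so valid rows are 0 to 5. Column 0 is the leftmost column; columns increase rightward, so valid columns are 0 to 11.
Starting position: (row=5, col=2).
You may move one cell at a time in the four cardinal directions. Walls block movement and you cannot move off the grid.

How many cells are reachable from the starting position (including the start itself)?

Answer: Reachable cells: 61

Derivation:
BFS flood-fill from (row=5, col=2):
  Distance 0: (row=5, col=2)
  Distance 1: (row=4, col=2), (row=5, col=1)
  Distance 2: (row=3, col=2), (row=4, col=1), (row=4, col=3), (row=5, col=0)
  Distance 3: (row=2, col=2), (row=3, col=1), (row=3, col=3), (row=4, col=0), (row=4, col=4)
  Distance 4: (row=1, col=2), (row=2, col=1), (row=2, col=3), (row=3, col=0), (row=3, col=4), (row=4, col=5), (row=5, col=4)
  Distance 5: (row=0, col=2), (row=1, col=1), (row=2, col=4), (row=5, col=5)
  Distance 6: (row=0, col=1), (row=0, col=3), (row=1, col=0), (row=1, col=4), (row=2, col=5)
  Distance 7: (row=0, col=0), (row=0, col=4), (row=2, col=6)
  Distance 8: (row=0, col=5), (row=1, col=6), (row=2, col=7), (row=3, col=6)
  Distance 9: (row=0, col=6), (row=1, col=7), (row=2, col=8), (row=3, col=7)
  Distance 10: (row=0, col=7), (row=1, col=8), (row=2, col=9), (row=4, col=7)
  Distance 11: (row=0, col=8), (row=1, col=9), (row=2, col=10), (row=3, col=9), (row=4, col=8), (row=5, col=7)
  Distance 12: (row=0, col=9), (row=2, col=11), (row=3, col=10), (row=4, col=9), (row=5, col=8)
  Distance 13: (row=0, col=10), (row=1, col=11), (row=4, col=10), (row=5, col=9)
  Distance 14: (row=4, col=11), (row=5, col=10)
  Distance 15: (row=5, col=11)
Total reachable: 61 (grid has 61 open cells total)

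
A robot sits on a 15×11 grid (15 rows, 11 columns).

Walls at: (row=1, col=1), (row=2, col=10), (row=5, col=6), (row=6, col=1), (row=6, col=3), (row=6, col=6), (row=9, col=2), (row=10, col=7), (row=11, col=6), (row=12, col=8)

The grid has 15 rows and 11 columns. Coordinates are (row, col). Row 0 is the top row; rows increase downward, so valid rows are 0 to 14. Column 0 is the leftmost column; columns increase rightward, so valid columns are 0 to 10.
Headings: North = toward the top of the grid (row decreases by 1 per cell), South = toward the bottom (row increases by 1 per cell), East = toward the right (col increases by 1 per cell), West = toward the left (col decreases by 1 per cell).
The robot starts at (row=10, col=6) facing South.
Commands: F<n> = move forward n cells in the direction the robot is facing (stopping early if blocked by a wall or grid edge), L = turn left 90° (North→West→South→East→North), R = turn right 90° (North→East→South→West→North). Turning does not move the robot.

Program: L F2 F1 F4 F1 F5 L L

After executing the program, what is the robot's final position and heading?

Start: (row=10, col=6), facing South
  L: turn left, now facing East
  F2: move forward 0/2 (blocked), now at (row=10, col=6)
  F1: move forward 0/1 (blocked), now at (row=10, col=6)
  F4: move forward 0/4 (blocked), now at (row=10, col=6)
  F1: move forward 0/1 (blocked), now at (row=10, col=6)
  F5: move forward 0/5 (blocked), now at (row=10, col=6)
  L: turn left, now facing North
  L: turn left, now facing West
Final: (row=10, col=6), facing West

Answer: Final position: (row=10, col=6), facing West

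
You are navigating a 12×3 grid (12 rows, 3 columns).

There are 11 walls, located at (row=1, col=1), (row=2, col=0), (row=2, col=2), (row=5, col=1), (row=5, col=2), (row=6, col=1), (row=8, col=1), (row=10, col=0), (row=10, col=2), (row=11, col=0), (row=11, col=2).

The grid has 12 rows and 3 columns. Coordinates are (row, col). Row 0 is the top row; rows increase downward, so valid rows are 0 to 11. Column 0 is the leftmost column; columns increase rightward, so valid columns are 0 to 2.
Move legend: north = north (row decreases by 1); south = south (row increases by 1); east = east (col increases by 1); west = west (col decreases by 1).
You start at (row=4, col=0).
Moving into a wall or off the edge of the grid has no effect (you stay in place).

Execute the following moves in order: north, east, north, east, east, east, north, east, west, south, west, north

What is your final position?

Start: (row=4, col=0)
  north (north): (row=4, col=0) -> (row=3, col=0)
  east (east): (row=3, col=0) -> (row=3, col=1)
  north (north): (row=3, col=1) -> (row=2, col=1)
  [×3]east (east): blocked, stay at (row=2, col=1)
  north (north): blocked, stay at (row=2, col=1)
  east (east): blocked, stay at (row=2, col=1)
  west (west): blocked, stay at (row=2, col=1)
  south (south): (row=2, col=1) -> (row=3, col=1)
  west (west): (row=3, col=1) -> (row=3, col=0)
  north (north): blocked, stay at (row=3, col=0)
Final: (row=3, col=0)

Answer: Final position: (row=3, col=0)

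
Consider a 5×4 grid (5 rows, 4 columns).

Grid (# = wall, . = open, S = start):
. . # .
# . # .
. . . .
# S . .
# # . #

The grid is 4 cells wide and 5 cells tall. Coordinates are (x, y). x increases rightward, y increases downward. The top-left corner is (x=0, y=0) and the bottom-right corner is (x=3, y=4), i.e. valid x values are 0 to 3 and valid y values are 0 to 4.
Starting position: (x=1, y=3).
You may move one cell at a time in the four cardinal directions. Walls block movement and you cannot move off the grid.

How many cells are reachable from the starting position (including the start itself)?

Answer: Reachable cells: 13

Derivation:
BFS flood-fill from (x=1, y=3):
  Distance 0: (x=1, y=3)
  Distance 1: (x=1, y=2), (x=2, y=3)
  Distance 2: (x=1, y=1), (x=0, y=2), (x=2, y=2), (x=3, y=3), (x=2, y=4)
  Distance 3: (x=1, y=0), (x=3, y=2)
  Distance 4: (x=0, y=0), (x=3, y=1)
  Distance 5: (x=3, y=0)
Total reachable: 13 (grid has 13 open cells total)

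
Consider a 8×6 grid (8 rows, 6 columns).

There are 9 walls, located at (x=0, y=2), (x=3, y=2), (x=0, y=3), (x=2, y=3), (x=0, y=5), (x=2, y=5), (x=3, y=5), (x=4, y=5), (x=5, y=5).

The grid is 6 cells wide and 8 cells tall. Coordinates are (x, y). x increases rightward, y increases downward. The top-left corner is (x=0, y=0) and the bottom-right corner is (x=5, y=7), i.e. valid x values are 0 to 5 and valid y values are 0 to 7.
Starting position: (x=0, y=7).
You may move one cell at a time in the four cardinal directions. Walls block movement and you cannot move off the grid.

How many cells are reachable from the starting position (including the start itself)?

Answer: Reachable cells: 39

Derivation:
BFS flood-fill from (x=0, y=7):
  Distance 0: (x=0, y=7)
  Distance 1: (x=0, y=6), (x=1, y=7)
  Distance 2: (x=1, y=6), (x=2, y=7)
  Distance 3: (x=1, y=5), (x=2, y=6), (x=3, y=7)
  Distance 4: (x=1, y=4), (x=3, y=6), (x=4, y=7)
  Distance 5: (x=1, y=3), (x=0, y=4), (x=2, y=4), (x=4, y=6), (x=5, y=7)
  Distance 6: (x=1, y=2), (x=3, y=4), (x=5, y=6)
  Distance 7: (x=1, y=1), (x=2, y=2), (x=3, y=3), (x=4, y=4)
  Distance 8: (x=1, y=0), (x=0, y=1), (x=2, y=1), (x=4, y=3), (x=5, y=4)
  Distance 9: (x=0, y=0), (x=2, y=0), (x=3, y=1), (x=4, y=2), (x=5, y=3)
  Distance 10: (x=3, y=0), (x=4, y=1), (x=5, y=2)
  Distance 11: (x=4, y=0), (x=5, y=1)
  Distance 12: (x=5, y=0)
Total reachable: 39 (grid has 39 open cells total)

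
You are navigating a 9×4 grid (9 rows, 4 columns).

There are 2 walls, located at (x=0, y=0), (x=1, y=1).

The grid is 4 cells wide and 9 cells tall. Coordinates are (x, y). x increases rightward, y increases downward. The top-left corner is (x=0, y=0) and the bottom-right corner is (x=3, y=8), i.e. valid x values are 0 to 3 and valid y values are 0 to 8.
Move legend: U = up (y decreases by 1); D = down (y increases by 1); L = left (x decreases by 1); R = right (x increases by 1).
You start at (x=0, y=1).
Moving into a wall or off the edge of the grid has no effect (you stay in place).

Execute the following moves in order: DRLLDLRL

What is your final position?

Start: (x=0, y=1)
  D (down): (x=0, y=1) -> (x=0, y=2)
  R (right): (x=0, y=2) -> (x=1, y=2)
  L (left): (x=1, y=2) -> (x=0, y=2)
  L (left): blocked, stay at (x=0, y=2)
  D (down): (x=0, y=2) -> (x=0, y=3)
  L (left): blocked, stay at (x=0, y=3)
  R (right): (x=0, y=3) -> (x=1, y=3)
  L (left): (x=1, y=3) -> (x=0, y=3)
Final: (x=0, y=3)

Answer: Final position: (x=0, y=3)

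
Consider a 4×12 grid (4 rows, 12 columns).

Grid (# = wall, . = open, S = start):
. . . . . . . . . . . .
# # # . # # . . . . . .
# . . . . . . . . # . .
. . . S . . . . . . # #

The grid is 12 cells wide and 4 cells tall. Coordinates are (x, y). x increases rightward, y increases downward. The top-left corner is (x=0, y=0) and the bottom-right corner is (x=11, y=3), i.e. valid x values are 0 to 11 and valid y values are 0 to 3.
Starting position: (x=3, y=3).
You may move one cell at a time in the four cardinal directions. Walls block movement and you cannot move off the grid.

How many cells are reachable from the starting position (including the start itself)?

Answer: Reachable cells: 39

Derivation:
BFS flood-fill from (x=3, y=3):
  Distance 0: (x=3, y=3)
  Distance 1: (x=3, y=2), (x=2, y=3), (x=4, y=3)
  Distance 2: (x=3, y=1), (x=2, y=2), (x=4, y=2), (x=1, y=3), (x=5, y=3)
  Distance 3: (x=3, y=0), (x=1, y=2), (x=5, y=2), (x=0, y=3), (x=6, y=3)
  Distance 4: (x=2, y=0), (x=4, y=0), (x=6, y=2), (x=7, y=3)
  Distance 5: (x=1, y=0), (x=5, y=0), (x=6, y=1), (x=7, y=2), (x=8, y=3)
  Distance 6: (x=0, y=0), (x=6, y=0), (x=7, y=1), (x=8, y=2), (x=9, y=3)
  Distance 7: (x=7, y=0), (x=8, y=1)
  Distance 8: (x=8, y=0), (x=9, y=1)
  Distance 9: (x=9, y=0), (x=10, y=1)
  Distance 10: (x=10, y=0), (x=11, y=1), (x=10, y=2)
  Distance 11: (x=11, y=0), (x=11, y=2)
Total reachable: 39 (grid has 39 open cells total)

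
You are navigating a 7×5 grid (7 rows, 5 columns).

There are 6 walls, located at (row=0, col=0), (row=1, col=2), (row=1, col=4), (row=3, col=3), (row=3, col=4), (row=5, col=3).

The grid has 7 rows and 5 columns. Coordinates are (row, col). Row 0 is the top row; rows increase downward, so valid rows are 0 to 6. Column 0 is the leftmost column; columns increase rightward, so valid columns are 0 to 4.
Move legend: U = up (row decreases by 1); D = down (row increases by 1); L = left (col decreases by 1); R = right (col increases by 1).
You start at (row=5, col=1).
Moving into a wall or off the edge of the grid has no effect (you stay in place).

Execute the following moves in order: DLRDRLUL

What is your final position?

Answer: Final position: (row=5, col=0)

Derivation:
Start: (row=5, col=1)
  D (down): (row=5, col=1) -> (row=6, col=1)
  L (left): (row=6, col=1) -> (row=6, col=0)
  R (right): (row=6, col=0) -> (row=6, col=1)
  D (down): blocked, stay at (row=6, col=1)
  R (right): (row=6, col=1) -> (row=6, col=2)
  L (left): (row=6, col=2) -> (row=6, col=1)
  U (up): (row=6, col=1) -> (row=5, col=1)
  L (left): (row=5, col=1) -> (row=5, col=0)
Final: (row=5, col=0)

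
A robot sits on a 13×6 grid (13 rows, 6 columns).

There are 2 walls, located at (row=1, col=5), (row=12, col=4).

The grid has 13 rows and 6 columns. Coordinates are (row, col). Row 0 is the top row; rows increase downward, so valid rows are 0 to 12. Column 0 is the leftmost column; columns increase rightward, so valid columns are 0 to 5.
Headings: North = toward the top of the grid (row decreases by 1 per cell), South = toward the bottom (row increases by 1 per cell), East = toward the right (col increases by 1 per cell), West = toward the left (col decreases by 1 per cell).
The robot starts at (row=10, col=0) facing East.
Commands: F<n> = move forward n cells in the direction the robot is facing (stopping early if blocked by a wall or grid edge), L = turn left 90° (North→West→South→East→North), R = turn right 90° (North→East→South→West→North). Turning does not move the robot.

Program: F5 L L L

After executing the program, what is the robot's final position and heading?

Answer: Final position: (row=10, col=5), facing South

Derivation:
Start: (row=10, col=0), facing East
  F5: move forward 5, now at (row=10, col=5)
  L: turn left, now facing North
  L: turn left, now facing West
  L: turn left, now facing South
Final: (row=10, col=5), facing South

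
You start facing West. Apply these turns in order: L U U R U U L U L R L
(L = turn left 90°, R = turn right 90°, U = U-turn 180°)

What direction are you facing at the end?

Start: West
  L (left (90° counter-clockwise)) -> South
  U (U-turn (180°)) -> North
  U (U-turn (180°)) -> South
  R (right (90° clockwise)) -> West
  U (U-turn (180°)) -> East
  U (U-turn (180°)) -> West
  L (left (90° counter-clockwise)) -> South
  U (U-turn (180°)) -> North
  L (left (90° counter-clockwise)) -> West
  R (right (90° clockwise)) -> North
  L (left (90° counter-clockwise)) -> West
Final: West

Answer: Final heading: West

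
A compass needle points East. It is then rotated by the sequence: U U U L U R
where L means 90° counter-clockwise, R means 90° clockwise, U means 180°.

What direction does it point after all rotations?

Start: East
  U (U-turn (180°)) -> West
  U (U-turn (180°)) -> East
  U (U-turn (180°)) -> West
  L (left (90° counter-clockwise)) -> South
  U (U-turn (180°)) -> North
  R (right (90° clockwise)) -> East
Final: East

Answer: Final heading: East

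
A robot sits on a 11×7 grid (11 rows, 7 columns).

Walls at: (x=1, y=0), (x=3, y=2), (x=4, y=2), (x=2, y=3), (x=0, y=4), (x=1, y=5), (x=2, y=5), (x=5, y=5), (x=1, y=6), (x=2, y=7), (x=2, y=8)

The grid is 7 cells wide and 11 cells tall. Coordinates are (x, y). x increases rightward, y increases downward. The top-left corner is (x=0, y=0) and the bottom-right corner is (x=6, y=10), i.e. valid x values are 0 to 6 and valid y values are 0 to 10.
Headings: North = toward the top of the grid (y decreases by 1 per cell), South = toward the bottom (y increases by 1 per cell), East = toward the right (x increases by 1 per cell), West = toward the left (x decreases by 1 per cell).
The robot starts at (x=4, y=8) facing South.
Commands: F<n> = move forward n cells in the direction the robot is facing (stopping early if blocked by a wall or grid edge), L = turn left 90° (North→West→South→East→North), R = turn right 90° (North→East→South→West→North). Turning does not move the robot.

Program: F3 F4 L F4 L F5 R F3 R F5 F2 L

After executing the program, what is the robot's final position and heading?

Start: (x=4, y=8), facing South
  F3: move forward 2/3 (blocked), now at (x=4, y=10)
  F4: move forward 0/4 (blocked), now at (x=4, y=10)
  L: turn left, now facing East
  F4: move forward 2/4 (blocked), now at (x=6, y=10)
  L: turn left, now facing North
  F5: move forward 5, now at (x=6, y=5)
  R: turn right, now facing East
  F3: move forward 0/3 (blocked), now at (x=6, y=5)
  R: turn right, now facing South
  F5: move forward 5, now at (x=6, y=10)
  F2: move forward 0/2 (blocked), now at (x=6, y=10)
  L: turn left, now facing East
Final: (x=6, y=10), facing East

Answer: Final position: (x=6, y=10), facing East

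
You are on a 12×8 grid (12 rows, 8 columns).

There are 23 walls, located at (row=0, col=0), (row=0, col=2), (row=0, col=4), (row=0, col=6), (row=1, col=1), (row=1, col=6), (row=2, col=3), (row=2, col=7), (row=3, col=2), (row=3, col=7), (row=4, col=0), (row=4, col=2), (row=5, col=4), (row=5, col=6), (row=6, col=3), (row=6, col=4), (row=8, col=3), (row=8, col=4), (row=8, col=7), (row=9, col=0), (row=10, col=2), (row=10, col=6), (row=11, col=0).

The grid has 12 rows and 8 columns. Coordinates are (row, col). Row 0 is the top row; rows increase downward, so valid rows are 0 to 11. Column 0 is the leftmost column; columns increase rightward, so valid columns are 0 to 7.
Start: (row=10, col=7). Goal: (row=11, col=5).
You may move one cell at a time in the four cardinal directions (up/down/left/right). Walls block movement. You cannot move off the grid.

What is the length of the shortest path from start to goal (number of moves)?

Answer: Shortest path length: 3

Derivation:
BFS from (row=10, col=7) until reaching (row=11, col=5):
  Distance 0: (row=10, col=7)
  Distance 1: (row=9, col=7), (row=11, col=7)
  Distance 2: (row=9, col=6), (row=11, col=6)
  Distance 3: (row=8, col=6), (row=9, col=5), (row=11, col=5)  <- goal reached here
One shortest path (3 moves): (row=10, col=7) -> (row=11, col=7) -> (row=11, col=6) -> (row=11, col=5)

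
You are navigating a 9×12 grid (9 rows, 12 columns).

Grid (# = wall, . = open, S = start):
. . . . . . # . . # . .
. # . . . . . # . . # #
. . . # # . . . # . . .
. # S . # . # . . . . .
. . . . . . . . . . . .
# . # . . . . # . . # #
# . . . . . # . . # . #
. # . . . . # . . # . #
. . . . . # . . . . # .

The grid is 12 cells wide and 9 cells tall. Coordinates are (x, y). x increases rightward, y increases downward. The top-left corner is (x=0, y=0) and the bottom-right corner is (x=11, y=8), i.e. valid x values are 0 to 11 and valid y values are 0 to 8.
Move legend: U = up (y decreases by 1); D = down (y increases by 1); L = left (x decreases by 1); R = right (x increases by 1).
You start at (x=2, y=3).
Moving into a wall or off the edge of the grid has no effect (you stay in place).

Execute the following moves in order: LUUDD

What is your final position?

Start: (x=2, y=3)
  L (left): blocked, stay at (x=2, y=3)
  U (up): (x=2, y=3) -> (x=2, y=2)
  U (up): (x=2, y=2) -> (x=2, y=1)
  D (down): (x=2, y=1) -> (x=2, y=2)
  D (down): (x=2, y=2) -> (x=2, y=3)
Final: (x=2, y=3)

Answer: Final position: (x=2, y=3)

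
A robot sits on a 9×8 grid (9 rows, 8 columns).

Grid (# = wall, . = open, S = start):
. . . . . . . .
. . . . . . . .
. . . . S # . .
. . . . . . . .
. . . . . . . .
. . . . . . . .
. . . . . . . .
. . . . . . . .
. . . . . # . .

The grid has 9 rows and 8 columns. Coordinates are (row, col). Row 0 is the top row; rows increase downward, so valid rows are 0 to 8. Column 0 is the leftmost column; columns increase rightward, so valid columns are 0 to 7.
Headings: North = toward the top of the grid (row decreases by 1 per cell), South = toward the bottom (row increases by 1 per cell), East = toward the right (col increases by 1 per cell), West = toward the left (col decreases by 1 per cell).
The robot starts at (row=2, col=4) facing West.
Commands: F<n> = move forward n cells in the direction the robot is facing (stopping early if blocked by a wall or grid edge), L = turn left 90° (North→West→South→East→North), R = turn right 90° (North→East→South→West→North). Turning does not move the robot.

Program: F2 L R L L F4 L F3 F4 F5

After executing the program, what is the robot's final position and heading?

Start: (row=2, col=4), facing West
  F2: move forward 2, now at (row=2, col=2)
  L: turn left, now facing South
  R: turn right, now facing West
  L: turn left, now facing South
  L: turn left, now facing East
  F4: move forward 2/4 (blocked), now at (row=2, col=4)
  L: turn left, now facing North
  F3: move forward 2/3 (blocked), now at (row=0, col=4)
  F4: move forward 0/4 (blocked), now at (row=0, col=4)
  F5: move forward 0/5 (blocked), now at (row=0, col=4)
Final: (row=0, col=4), facing North

Answer: Final position: (row=0, col=4), facing North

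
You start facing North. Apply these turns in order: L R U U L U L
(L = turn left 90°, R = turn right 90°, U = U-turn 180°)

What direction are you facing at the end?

Answer: Final heading: North

Derivation:
Start: North
  L (left (90° counter-clockwise)) -> West
  R (right (90° clockwise)) -> North
  U (U-turn (180°)) -> South
  U (U-turn (180°)) -> North
  L (left (90° counter-clockwise)) -> West
  U (U-turn (180°)) -> East
  L (left (90° counter-clockwise)) -> North
Final: North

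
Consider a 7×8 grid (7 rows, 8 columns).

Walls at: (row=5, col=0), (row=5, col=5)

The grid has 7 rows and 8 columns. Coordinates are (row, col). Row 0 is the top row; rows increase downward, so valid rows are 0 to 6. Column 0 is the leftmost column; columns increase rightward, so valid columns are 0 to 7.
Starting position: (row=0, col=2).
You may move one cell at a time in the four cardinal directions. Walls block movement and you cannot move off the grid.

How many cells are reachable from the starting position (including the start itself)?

Answer: Reachable cells: 54

Derivation:
BFS flood-fill from (row=0, col=2):
  Distance 0: (row=0, col=2)
  Distance 1: (row=0, col=1), (row=0, col=3), (row=1, col=2)
  Distance 2: (row=0, col=0), (row=0, col=4), (row=1, col=1), (row=1, col=3), (row=2, col=2)
  Distance 3: (row=0, col=5), (row=1, col=0), (row=1, col=4), (row=2, col=1), (row=2, col=3), (row=3, col=2)
  Distance 4: (row=0, col=6), (row=1, col=5), (row=2, col=0), (row=2, col=4), (row=3, col=1), (row=3, col=3), (row=4, col=2)
  Distance 5: (row=0, col=7), (row=1, col=6), (row=2, col=5), (row=3, col=0), (row=3, col=4), (row=4, col=1), (row=4, col=3), (row=5, col=2)
  Distance 6: (row=1, col=7), (row=2, col=6), (row=3, col=5), (row=4, col=0), (row=4, col=4), (row=5, col=1), (row=5, col=3), (row=6, col=2)
  Distance 7: (row=2, col=7), (row=3, col=6), (row=4, col=5), (row=5, col=4), (row=6, col=1), (row=6, col=3)
  Distance 8: (row=3, col=7), (row=4, col=6), (row=6, col=0), (row=6, col=4)
  Distance 9: (row=4, col=7), (row=5, col=6), (row=6, col=5)
  Distance 10: (row=5, col=7), (row=6, col=6)
  Distance 11: (row=6, col=7)
Total reachable: 54 (grid has 54 open cells total)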